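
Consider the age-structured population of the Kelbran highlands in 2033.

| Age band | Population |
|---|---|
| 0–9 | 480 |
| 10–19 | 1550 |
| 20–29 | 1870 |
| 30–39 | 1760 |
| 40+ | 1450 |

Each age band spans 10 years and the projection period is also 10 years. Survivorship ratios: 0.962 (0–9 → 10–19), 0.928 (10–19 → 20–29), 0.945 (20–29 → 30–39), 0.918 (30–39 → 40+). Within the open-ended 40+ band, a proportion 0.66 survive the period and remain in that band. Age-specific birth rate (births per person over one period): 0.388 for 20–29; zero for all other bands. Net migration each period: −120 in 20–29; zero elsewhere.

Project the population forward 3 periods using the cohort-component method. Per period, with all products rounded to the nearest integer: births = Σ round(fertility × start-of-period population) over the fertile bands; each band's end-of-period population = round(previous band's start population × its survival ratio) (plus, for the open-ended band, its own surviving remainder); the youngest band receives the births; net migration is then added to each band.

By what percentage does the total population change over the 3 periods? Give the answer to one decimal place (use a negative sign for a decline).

-33.0

— Period 1 —
Births: 1870 * 0.388 = 726
10–19: 480 * 0.962 = 462
20–29: 1550 * 0.928 = 1438
30–39: 1870 * 0.945 = 1767
40+: 1760 * 0.918 + 1450 * 0.66 = 1616 + 957 = 2573
Net migration: 20–29 − 120 → 1318
Giving 726 / 462 / 1318 / 1767 / 2573.
— Period 2 —
Births: 1318 * 0.388 = 511
10–19: 726 * 0.962 = 698
20–29: 462 * 0.928 = 429
30–39: 1318 * 0.945 = 1246
40+: 1767 * 0.918 + 2573 * 0.66 = 1622 + 1698 = 3320
Net migration: 20–29 − 120 → 309
Giving 511 / 698 / 309 / 1246 / 3320.
— Period 3 —
Births: 309 * 0.388 = 120
10–19: 511 * 0.962 = 492
20–29: 698 * 0.928 = 648
30–39: 309 * 0.945 = 292
40+: 1246 * 0.918 + 3320 * 0.66 = 1144 + 2191 = 3335
Net migration: 20–29 − 120 → 528
Giving 120 / 492 / 528 / 292 / 3335.
Total: 7110 → 4767; change = -2343; percentage change = -33.0%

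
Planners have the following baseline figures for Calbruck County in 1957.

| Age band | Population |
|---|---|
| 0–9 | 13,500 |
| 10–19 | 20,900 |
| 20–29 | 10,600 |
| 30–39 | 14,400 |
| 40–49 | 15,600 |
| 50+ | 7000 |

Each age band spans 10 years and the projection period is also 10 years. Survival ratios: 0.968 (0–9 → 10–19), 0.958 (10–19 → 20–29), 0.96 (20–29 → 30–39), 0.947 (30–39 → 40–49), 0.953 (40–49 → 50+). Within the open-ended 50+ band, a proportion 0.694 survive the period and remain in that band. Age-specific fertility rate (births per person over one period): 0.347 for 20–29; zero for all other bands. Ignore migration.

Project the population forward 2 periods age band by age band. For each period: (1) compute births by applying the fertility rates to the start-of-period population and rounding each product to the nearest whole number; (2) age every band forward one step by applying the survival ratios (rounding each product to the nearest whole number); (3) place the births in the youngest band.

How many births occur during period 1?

[period 1]
Births: 10600 * 0.347 = 3678
10–19: 13500 * 0.968 = 13068
20–29: 20900 * 0.958 = 20022
30–39: 10600 * 0.96 = 10176
40–49: 14400 * 0.947 = 13637
50+: 15600 * 0.953 + 7000 * 0.694 = 14867 + 4858 = 19725
End of period: [3678, 13068, 20022, 10176, 13637, 19725]

3678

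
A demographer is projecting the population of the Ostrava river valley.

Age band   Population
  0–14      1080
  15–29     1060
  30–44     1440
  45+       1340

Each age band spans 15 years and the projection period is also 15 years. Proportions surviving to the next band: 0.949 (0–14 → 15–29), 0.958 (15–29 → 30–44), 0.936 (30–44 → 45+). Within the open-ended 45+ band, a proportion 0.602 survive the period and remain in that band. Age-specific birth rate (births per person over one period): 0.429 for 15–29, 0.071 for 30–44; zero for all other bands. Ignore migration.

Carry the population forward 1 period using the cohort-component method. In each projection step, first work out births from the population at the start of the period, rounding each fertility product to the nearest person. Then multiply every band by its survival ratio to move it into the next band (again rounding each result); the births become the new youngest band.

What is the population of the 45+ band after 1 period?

2155

(Groups numbered youngest = 1 to oldest = 4.)
[period 1]
Births: 1060 × 0.429 = 455 ; 1440 × 0.071 = 102 ⇒ total 557
Group 2: 1080 × 0.949 = 1025
Group 3: 1060 × 0.958 = 1015
Group 4: 1440 × 0.936 + 1340 × 0.602 = 1348 + 807 = 2155
Population now: 0–14=557, 15–29=1025, 30–44=1015, 45+=2155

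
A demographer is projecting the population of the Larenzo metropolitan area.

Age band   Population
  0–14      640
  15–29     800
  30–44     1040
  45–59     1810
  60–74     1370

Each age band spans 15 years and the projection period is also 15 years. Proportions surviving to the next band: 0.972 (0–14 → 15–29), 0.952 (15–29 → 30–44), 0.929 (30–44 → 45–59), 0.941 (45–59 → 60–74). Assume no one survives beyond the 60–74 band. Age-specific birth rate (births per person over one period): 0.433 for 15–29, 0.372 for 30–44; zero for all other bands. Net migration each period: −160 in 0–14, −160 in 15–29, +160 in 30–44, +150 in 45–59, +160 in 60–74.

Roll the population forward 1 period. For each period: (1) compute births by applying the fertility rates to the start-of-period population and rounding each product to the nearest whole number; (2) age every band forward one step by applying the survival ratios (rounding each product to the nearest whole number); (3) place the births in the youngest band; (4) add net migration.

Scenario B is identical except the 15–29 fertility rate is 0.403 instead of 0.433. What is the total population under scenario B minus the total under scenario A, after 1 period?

Let band 1 be 0–14 through band 5 = 60–74.
Period 1.
Births: 800 × 0.433 = 346 ; 1040 × 0.372 = 387 — total 733
Band 2: 640 × 0.972 = 622
Band 3: 800 × 0.952 = 762
Band 4: 1040 × 0.929 = 966
Band 5: 1810 × 0.941 = 1703
Net migration: Band 1 − 160 → 573; Band 2 − 160 → 462; Band 3 + 160 → 922; Band 4 + 150 → 1116; Band 5 + 160 → 1863
End of period: [573, 462, 922, 1116, 1863]
Scenario A total after 1 period: 4936
Scenario B projection —
Period 1.
Births: 800 × 0.403 = 322 ; 1040 × 0.372 = 387 — total 709
Band 2: 640 × 0.972 = 622
Band 3: 800 × 0.952 = 762
Band 4: 1040 × 0.929 = 966
Band 5: 1810 × 0.941 = 1703
Net migration: Band 1 − 160 → 549; Band 2 − 160 → 462; Band 3 + 160 → 922; Band 4 + 150 → 1116; Band 5 + 160 → 1863
End of period: [549, 462, 922, 1116, 1863]
Scenario B total after 1 period: 4912
Difference B − A = 4912 − 4936 = -24

-24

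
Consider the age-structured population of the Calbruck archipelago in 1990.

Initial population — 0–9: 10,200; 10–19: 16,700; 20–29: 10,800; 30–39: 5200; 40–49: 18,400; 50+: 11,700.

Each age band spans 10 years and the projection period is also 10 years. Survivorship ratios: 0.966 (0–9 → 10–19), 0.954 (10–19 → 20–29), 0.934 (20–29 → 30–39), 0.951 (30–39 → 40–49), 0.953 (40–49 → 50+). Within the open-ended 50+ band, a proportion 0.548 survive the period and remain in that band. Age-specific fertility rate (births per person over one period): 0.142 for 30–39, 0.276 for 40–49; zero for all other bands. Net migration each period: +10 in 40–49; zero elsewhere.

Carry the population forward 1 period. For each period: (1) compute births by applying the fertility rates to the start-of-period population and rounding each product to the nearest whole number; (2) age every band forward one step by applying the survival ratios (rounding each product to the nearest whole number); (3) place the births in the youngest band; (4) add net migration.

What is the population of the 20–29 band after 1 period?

15932

After projecting period 1:
Births: 5200 × 0.142 = 738 ; 18400 × 0.276 = 5078 ⇒ total 5816
10–19: 10200 × 0.966 = 9853
20–29: 16700 × 0.954 = 15932
30–39: 10800 × 0.934 = 10087
40–49: 5200 × 0.951 = 4945
50+: 18400 × 0.953 + 11700 × 0.548 = 17535 + 6412 = 23947
Net migration: 40–49 + 10 → 4955
End of period: [5816, 9853, 15932, 10087, 4955, 23947]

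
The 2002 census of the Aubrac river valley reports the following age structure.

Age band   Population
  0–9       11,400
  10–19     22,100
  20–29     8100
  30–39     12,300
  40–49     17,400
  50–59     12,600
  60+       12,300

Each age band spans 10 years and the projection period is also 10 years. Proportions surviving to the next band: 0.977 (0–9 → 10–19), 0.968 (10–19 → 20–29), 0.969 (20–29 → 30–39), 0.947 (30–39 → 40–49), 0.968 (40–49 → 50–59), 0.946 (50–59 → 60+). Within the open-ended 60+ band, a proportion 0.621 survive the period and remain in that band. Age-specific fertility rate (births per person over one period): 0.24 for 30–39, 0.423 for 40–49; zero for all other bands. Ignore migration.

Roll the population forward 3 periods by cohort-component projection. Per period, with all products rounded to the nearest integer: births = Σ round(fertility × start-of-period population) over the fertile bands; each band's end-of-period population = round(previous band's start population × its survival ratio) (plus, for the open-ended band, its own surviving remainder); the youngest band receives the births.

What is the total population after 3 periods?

After projecting period 1:
Births: 12300 × 0.24 = 2952 ; 17400 × 0.423 = 7360 → 10312
10–19: 11400 × 0.977 = 11138
20–29: 22100 × 0.968 = 21393
30–39: 8100 × 0.969 = 7849
40–49: 12300 × 0.947 = 11648
50–59: 17400 × 0.968 = 16843
60+: 12600 × 0.946 + 12300 × 0.621 = 11920 + 7638 = 19558
Population now: 0–9=10312, 10–19=11138, 20–29=21393, 30–39=7849, 40–49=11648, 50–59=16843, 60+=19558
After projecting period 2:
Births: 7849 × 0.24 = 1884 ; 11648 × 0.423 = 4927 → 6811
10–19: 10312 × 0.977 = 10075
20–29: 11138 × 0.968 = 10782
30–39: 21393 × 0.969 = 20730
40–49: 7849 × 0.947 = 7433
50–59: 11648 × 0.968 = 11275
60+: 16843 × 0.946 + 19558 × 0.621 = 15933 + 12146 = 28079
Population now: 0–9=6811, 10–19=10075, 20–29=10782, 30–39=20730, 40–49=7433, 50–59=11275, 60+=28079
After projecting period 3:
Births: 20730 × 0.24 = 4975 ; 7433 × 0.423 = 3144 → 8119
10–19: 6811 × 0.977 = 6654
20–29: 10075 × 0.968 = 9753
30–39: 10782 × 0.969 = 10448
40–49: 20730 × 0.947 = 19631
50–59: 7433 × 0.968 = 7195
60+: 11275 × 0.946 + 28079 × 0.621 = 10666 + 17437 = 28103
Population now: 0–9=8119, 10–19=6654, 20–29=9753, 30–39=10448, 40–49=19631, 50–59=7195, 60+=28103
Total after period 3: 8119 + 6654 + 9753 + 10448 + 19631 + 7195 + 28103 = 89903

89903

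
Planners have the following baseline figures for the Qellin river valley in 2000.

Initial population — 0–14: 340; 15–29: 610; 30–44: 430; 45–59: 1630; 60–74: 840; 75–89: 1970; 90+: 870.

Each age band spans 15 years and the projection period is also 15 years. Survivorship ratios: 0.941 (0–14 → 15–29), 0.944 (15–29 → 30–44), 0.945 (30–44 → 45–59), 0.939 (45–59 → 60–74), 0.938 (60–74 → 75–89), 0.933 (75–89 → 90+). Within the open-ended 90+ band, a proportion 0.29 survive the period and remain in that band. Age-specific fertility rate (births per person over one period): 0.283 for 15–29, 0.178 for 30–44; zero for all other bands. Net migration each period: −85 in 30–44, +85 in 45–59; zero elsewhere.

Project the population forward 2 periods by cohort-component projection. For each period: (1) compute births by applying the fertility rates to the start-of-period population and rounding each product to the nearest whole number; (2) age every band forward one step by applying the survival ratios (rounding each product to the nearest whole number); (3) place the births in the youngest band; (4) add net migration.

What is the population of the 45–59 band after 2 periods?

(Bands numbered youngest = 1 to oldest = 7.)
Period 1.
Births: 610 × 0.283 = 173  |  430 × 0.178 = 77 → total 250
Band 2: 340 × 0.941 = 320
Band 3: 610 × 0.944 = 576
Band 4: 430 × 0.945 = 406
Band 5: 1630 × 0.939 = 1531
Band 6: 840 × 0.938 = 788
Band 7: 1970 × 0.933 + 870 × 0.29 = 1838 + 252 = 2090
Net migration: Band 3 − 85 → 491; Band 4 + 85 → 491
Giving 250 / 320 / 491 / 491 / 1531 / 788 / 2090.
Period 2.
Births: 320 × 0.283 = 91  |  491 × 0.178 = 87 → total 178
Band 2: 250 × 0.941 = 235
Band 3: 320 × 0.944 = 302
Band 4: 491 × 0.945 = 464
Band 5: 491 × 0.939 = 461
Band 6: 1531 × 0.938 = 1436
Band 7: 788 × 0.933 + 2090 × 0.29 = 735 + 606 = 1341
Net migration: Band 3 − 85 → 217; Band 4 + 85 → 549
Giving 178 / 235 / 217 / 549 / 461 / 1436 / 1341.

549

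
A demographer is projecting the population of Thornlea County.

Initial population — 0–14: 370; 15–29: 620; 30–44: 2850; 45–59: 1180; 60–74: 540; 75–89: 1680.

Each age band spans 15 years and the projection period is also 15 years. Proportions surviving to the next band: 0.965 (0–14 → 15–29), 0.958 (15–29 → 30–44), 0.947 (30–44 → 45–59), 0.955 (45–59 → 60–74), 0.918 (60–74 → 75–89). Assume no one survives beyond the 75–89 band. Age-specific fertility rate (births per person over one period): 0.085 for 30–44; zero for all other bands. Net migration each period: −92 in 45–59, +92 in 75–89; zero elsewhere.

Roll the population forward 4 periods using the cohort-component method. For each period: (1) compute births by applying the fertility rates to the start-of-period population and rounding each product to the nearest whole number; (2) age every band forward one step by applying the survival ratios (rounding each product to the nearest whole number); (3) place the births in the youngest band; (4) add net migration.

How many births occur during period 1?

242

Period 1.
Births: 2850 × 0.085 = 242
15–29: 370 × 0.965 = 357
30–44: 620 × 0.958 = 594
45–59: 2850 × 0.947 = 2699
60–74: 1180 × 0.955 = 1127
75–89: 540 × 0.918 = 496
Net migration: 45–59 − 92 → 2607; 75–89 + 92 → 588
→ [242, 357, 594, 2607, 1127, 588]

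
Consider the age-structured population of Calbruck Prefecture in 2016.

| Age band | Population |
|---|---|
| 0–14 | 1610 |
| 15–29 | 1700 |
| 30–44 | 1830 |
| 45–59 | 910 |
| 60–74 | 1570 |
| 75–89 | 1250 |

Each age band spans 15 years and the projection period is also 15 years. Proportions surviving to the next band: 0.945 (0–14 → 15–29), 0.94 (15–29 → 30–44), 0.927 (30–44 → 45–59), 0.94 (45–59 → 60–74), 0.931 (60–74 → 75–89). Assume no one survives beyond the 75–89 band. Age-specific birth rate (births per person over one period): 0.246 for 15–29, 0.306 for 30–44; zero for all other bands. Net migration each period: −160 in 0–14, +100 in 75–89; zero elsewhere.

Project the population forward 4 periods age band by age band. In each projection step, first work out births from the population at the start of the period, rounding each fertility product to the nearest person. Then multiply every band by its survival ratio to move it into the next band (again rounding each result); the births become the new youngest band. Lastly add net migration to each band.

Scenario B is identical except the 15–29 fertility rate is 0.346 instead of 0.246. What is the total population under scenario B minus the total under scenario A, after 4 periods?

(Bands numbered youngest = 1 to oldest = 6.)
Period 1.
Births: 1700 × 0.246 = 418 ; 1830 × 0.306 = 560 → total 978
Band 2: 1610 × 0.945 = 1521
Band 3: 1700 × 0.94 = 1598
Band 4: 1830 × 0.927 = 1696
Band 5: 910 × 0.94 = 855
Band 6: 1570 × 0.931 = 1462
Net migration: Band 1 − 160 → 818; Band 6 + 100 → 1562
→ [818, 1521, 1598, 1696, 855, 1562]
Period 2.
Births: 1521 × 0.246 = 374 ; 1598 × 0.306 = 489 → total 863
Band 2: 818 × 0.945 = 773
Band 3: 1521 × 0.94 = 1430
Band 4: 1598 × 0.927 = 1481
Band 5: 1696 × 0.94 = 1594
Band 6: 855 × 0.931 = 796
Net migration: Band 1 − 160 → 703; Band 6 + 100 → 896
→ [703, 773, 1430, 1481, 1594, 896]
Period 3.
Births: 773 × 0.246 = 190 ; 1430 × 0.306 = 438 → total 628
Band 2: 703 × 0.945 = 664
Band 3: 773 × 0.94 = 727
Band 4: 1430 × 0.927 = 1326
Band 5: 1481 × 0.94 = 1392
Band 6: 1594 × 0.931 = 1484
Net migration: Band 1 − 160 → 468; Band 6 + 100 → 1584
→ [468, 664, 727, 1326, 1392, 1584]
Period 4.
Births: 664 × 0.246 = 163 ; 727 × 0.306 = 222 → total 385
Band 2: 468 × 0.945 = 442
Band 3: 664 × 0.94 = 624
Band 4: 727 × 0.927 = 674
Band 5: 1326 × 0.94 = 1246
Band 6: 1392 × 0.931 = 1296
Net migration: Band 1 − 160 → 225; Band 6 + 100 → 1396
→ [225, 442, 624, 674, 1246, 1396]
Scenario A total after 4 periods: 4607
Scenario B projection —
Period 1.
Births: 1700 × 0.346 = 588 ; 1830 × 0.306 = 560 → total 1148
Band 2: 1610 × 0.945 = 1521
Band 3: 1700 × 0.94 = 1598
Band 4: 1830 × 0.927 = 1696
Band 5: 910 × 0.94 = 855
Band 6: 1570 × 0.931 = 1462
Net migration: Band 1 − 160 → 988; Band 6 + 100 → 1562
→ [988, 1521, 1598, 1696, 855, 1562]
Period 2.
Births: 1521 × 0.346 = 526 ; 1598 × 0.306 = 489 → total 1015
Band 2: 988 × 0.945 = 934
Band 3: 1521 × 0.94 = 1430
Band 4: 1598 × 0.927 = 1481
Band 5: 1696 × 0.94 = 1594
Band 6: 855 × 0.931 = 796
Net migration: Band 1 − 160 → 855; Band 6 + 100 → 896
→ [855, 934, 1430, 1481, 1594, 896]
Period 3.
Births: 934 × 0.346 = 323 ; 1430 × 0.306 = 438 → total 761
Band 2: 855 × 0.945 = 808
Band 3: 934 × 0.94 = 878
Band 4: 1430 × 0.927 = 1326
Band 5: 1481 × 0.94 = 1392
Band 6: 1594 × 0.931 = 1484
Net migration: Band 1 − 160 → 601; Band 6 + 100 → 1584
→ [601, 808, 878, 1326, 1392, 1584]
Period 4.
Births: 808 × 0.346 = 280 ; 878 × 0.306 = 269 → total 549
Band 2: 601 × 0.945 = 568
Band 3: 808 × 0.94 = 760
Band 4: 878 × 0.927 = 814
Band 5: 1326 × 0.94 = 1246
Band 6: 1392 × 0.931 = 1296
Net migration: Band 1 − 160 → 389; Band 6 + 100 → 1396
→ [389, 568, 760, 814, 1246, 1396]
Scenario B total after 4 periods: 5173
Difference B − A = 5173 − 4607 = 566

566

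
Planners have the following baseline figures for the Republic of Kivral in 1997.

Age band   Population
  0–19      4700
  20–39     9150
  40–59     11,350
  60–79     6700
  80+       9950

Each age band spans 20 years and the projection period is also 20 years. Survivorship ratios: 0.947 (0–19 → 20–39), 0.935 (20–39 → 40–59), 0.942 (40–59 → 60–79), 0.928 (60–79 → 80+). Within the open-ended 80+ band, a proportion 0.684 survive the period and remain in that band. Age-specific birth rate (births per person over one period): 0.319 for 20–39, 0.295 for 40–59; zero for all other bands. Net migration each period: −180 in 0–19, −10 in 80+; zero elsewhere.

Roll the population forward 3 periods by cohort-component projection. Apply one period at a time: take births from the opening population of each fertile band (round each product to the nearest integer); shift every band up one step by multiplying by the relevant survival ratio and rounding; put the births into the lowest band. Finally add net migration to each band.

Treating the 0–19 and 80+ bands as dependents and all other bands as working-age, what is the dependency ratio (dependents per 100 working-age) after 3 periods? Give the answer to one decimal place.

180.4

Period 1.
Births: 9150 × 0.319 = 2919 ; 11350 × 0.295 = 3348 → 6267
20–39: 4700 × 0.947 = 4451
40–59: 9150 × 0.935 = 8555
60–79: 11350 × 0.942 = 10692
80+: 6700 × 0.928 + 9950 × 0.684 = 6218 + 6806 = 13024
Net migration: 0–19 − 180 → 6087; 80+ − 10 → 13014
Giving 6087 / 4451 / 8555 / 10692 / 13014.
Period 2.
Births: 4451 × 0.319 = 1420 ; 8555 × 0.295 = 2524 → 3944
20–39: 6087 × 0.947 = 5764
40–59: 4451 × 0.935 = 4162
60–79: 8555 × 0.942 = 8059
80+: 10692 × 0.928 + 13014 × 0.684 = 9922 + 8902 = 18824
Net migration: 0–19 − 180 → 3764; 80+ − 10 → 18814
Giving 3764 / 5764 / 4162 / 8059 / 18814.
Period 3.
Births: 5764 × 0.319 = 1839 ; 4162 × 0.295 = 1228 → 3067
20–39: 3764 × 0.947 = 3565
40–59: 5764 × 0.935 = 5389
60–79: 4162 × 0.942 = 3921
80+: 8059 × 0.928 + 18814 × 0.684 = 7479 + 12869 = 20348
Net migration: 0–19 − 180 → 2887; 80+ − 10 → 20338
Giving 2887 / 3565 / 5389 / 3921 / 20338.
Dependents (band 0–19 + band 80+) = 2887 + 20338 = 23225; working-age = 12875; ratio = 23225/12875 × 100 = 180.4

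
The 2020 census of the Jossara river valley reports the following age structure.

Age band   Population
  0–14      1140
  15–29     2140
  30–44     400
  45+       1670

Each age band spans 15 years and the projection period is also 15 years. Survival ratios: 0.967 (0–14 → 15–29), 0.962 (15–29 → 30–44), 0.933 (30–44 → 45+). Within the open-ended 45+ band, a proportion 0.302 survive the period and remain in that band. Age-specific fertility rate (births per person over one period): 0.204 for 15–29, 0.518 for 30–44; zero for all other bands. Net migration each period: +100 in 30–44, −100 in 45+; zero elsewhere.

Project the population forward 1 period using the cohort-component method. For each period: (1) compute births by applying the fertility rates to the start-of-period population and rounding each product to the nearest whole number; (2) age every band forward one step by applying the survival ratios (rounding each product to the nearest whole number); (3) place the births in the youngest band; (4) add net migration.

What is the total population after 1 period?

4682

Period 1:
Births: 2140 × 0.204 = 437 ; 400 × 0.518 = 207 → total 644
15–29: 1140 × 0.967 = 1102
30–44: 2140 × 0.962 = 2059
45+: 400 × 0.933 + 1670 × 0.302 = 373 + 504 = 877
Net migration: 30–44 + 100 → 2159; 45+ − 100 → 777
Giving 644 / 1102 / 2159 / 777.
Total after period 1: 644 + 1102 + 2159 + 777 = 4682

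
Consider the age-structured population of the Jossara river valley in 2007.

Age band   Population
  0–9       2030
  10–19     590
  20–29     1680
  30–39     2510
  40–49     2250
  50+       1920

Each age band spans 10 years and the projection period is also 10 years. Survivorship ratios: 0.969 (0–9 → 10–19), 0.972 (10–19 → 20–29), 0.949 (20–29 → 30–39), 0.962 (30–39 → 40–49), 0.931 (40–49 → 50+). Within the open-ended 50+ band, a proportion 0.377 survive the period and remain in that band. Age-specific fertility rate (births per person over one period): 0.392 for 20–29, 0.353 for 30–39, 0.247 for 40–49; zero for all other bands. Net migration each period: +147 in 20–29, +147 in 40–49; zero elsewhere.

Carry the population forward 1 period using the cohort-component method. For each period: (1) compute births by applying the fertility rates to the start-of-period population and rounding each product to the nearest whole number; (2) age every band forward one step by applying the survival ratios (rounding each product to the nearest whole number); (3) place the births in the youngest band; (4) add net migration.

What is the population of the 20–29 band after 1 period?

720

Let band 1 be 0–9 through band 6 = 50+.
[period 1]
Births: 1680 × 0.392 = 659  |  2510 × 0.353 = 886  |  2250 × 0.247 = 556 — total 2101
Band 2: 2030 × 0.969 = 1967
Band 3: 590 × 0.972 = 573
Band 4: 1680 × 0.949 = 1594
Band 5: 2510 × 0.962 = 2415
Band 6: 2250 × 0.931 + 1920 × 0.377 = 2095 + 724 = 2819
Net migration: Band 3 + 147 → 720; Band 5 + 147 → 2562
End of period: [2101, 1967, 720, 1594, 2562, 2819]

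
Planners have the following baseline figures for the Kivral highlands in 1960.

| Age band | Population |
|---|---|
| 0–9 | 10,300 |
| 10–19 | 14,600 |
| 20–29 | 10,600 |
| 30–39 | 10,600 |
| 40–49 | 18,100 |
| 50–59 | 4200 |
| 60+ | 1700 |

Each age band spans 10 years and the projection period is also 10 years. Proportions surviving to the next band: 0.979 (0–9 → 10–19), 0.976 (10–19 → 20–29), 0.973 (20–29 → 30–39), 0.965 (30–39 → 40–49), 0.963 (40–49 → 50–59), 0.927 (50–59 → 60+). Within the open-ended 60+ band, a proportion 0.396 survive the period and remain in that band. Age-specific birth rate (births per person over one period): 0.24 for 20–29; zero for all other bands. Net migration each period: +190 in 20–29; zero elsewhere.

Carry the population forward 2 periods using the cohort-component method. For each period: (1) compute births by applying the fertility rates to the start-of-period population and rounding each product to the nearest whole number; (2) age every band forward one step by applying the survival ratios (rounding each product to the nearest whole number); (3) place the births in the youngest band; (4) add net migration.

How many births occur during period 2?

3466

[period 1]
Births: 10600 × 0.24 = 2544
10–19: 10300 × 0.979 = 10084
20–29: 14600 × 0.976 = 14250
30–39: 10600 × 0.973 = 10314
40–49: 10600 × 0.965 = 10229
50–59: 18100 × 0.963 = 17430
60+: 4200 × 0.927 + 1700 × 0.396 = 3893 + 673 = 4566
Net migration: 20–29 + 190 → 14440
→ [2544, 10084, 14440, 10314, 10229, 17430, 4566]
[period 2]
Births: 14440 × 0.24 = 3466
10–19: 2544 × 0.979 = 2491
20–29: 10084 × 0.976 = 9842
30–39: 14440 × 0.973 = 14050
40–49: 10314 × 0.965 = 9953
50–59: 10229 × 0.963 = 9851
60+: 17430 × 0.927 + 4566 × 0.396 = 16158 + 1808 = 17966
Net migration: 20–29 + 190 → 10032
→ [3466, 2491, 10032, 14050, 9953, 9851, 17966]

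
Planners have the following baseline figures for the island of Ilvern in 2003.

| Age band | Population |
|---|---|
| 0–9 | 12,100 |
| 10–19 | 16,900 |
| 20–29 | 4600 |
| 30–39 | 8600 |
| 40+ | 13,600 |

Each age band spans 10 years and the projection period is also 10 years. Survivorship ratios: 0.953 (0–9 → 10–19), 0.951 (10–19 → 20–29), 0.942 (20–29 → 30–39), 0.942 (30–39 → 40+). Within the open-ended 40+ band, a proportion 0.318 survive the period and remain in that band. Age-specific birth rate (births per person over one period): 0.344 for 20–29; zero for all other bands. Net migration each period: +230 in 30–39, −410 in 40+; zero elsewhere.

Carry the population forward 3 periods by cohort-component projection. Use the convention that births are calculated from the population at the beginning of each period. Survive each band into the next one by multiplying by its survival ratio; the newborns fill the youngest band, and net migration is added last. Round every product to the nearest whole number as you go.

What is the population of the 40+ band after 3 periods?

Call the bands 1 to 5, youngest first.
Period 1.
Births: 4600 * 0.344 = 1582
Band 2: 12100 * 0.953 = 11531
Band 3: 16900 * 0.951 = 16072
Band 4: 4600 * 0.942 = 4333
Band 5: 8600 * 0.942 + 13600 * 0.318 = 8101 + 4325 = 12426
Net migration: Band 4 + 230 → 4563; Band 5 − 410 → 12016
Population now: 0–9=1582, 10–19=11531, 20–29=16072, 30–39=4563, 40+=12016
Period 2.
Births: 16072 * 0.344 = 5529
Band 2: 1582 * 0.953 = 1508
Band 3: 11531 * 0.951 = 10966
Band 4: 16072 * 0.942 = 15140
Band 5: 4563 * 0.942 + 12016 * 0.318 = 4298 + 3821 = 8119
Net migration: Band 4 + 230 → 15370; Band 5 − 410 → 7709
Population now: 0–9=5529, 10–19=1508, 20–29=10966, 30–39=15370, 40+=7709
Period 3.
Births: 10966 * 0.344 = 3772
Band 2: 5529 * 0.953 = 5269
Band 3: 1508 * 0.951 = 1434
Band 4: 10966 * 0.942 = 10330
Band 5: 15370 * 0.942 + 7709 * 0.318 = 14479 + 2451 = 16930
Net migration: Band 4 + 230 → 10560; Band 5 − 410 → 16520
Population now: 0–9=3772, 10–19=5269, 20–29=1434, 30–39=10560, 40+=16520

16520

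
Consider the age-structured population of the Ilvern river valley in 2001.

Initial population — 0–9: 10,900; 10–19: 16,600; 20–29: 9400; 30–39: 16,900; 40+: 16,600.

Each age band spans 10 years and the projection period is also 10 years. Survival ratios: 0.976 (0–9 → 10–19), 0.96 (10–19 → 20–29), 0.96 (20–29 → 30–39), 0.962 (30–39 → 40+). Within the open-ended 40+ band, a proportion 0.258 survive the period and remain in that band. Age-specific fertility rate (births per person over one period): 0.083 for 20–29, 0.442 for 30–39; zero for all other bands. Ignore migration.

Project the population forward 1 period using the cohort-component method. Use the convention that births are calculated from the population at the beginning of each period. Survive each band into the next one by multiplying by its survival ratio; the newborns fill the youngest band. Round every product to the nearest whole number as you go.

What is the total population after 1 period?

After projecting period 1:
Births: 9400 × 0.083 = 780  |  16900 × 0.442 = 7470 → 8250
10–19: 10900 × 0.976 = 10638
20–29: 16600 × 0.96 = 15936
30–39: 9400 × 0.96 = 9024
40+: 16900 × 0.962 + 16600 × 0.258 = 16258 + 4283 = 20541
Population now: 0–9=8250, 10–19=10638, 20–29=15936, 30–39=9024, 40+=20541
Total after period 1: 8250 + 10638 + 15936 + 9024 + 20541 = 64389

64389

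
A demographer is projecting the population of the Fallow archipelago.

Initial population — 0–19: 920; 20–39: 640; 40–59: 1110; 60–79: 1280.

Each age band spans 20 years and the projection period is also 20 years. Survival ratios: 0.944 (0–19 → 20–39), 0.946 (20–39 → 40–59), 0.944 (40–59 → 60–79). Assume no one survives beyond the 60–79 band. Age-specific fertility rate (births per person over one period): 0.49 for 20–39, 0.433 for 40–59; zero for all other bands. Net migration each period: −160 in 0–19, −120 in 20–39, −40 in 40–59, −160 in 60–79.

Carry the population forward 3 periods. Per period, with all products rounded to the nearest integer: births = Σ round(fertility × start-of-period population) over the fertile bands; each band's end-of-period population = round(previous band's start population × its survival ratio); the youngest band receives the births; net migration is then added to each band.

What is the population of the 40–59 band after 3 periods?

413

After projecting period 1:
Births: 640 × 0.49 = 314 ; 1110 × 0.433 = 481 → 795
20–39: 920 × 0.944 = 868
40–59: 640 × 0.946 = 605
60–79: 1110 × 0.944 = 1048
Net migration: 0–19 − 160 → 635; 20–39 − 120 → 748; 40–59 − 40 → 565; 60–79 − 160 → 888
Population now: 0–19=635, 20–39=748, 40–59=565, 60–79=888
After projecting period 2:
Births: 748 × 0.49 = 367 ; 565 × 0.433 = 245 → 612
20–39: 635 × 0.944 = 599
40–59: 748 × 0.946 = 708
60–79: 565 × 0.944 = 533
Net migration: 0–19 − 160 → 452; 20–39 − 120 → 479; 40–59 − 40 → 668; 60–79 − 160 → 373
Population now: 0–19=452, 20–39=479, 40–59=668, 60–79=373
After projecting period 3:
Births: 479 × 0.49 = 235 ; 668 × 0.433 = 289 → 524
20–39: 452 × 0.944 = 427
40–59: 479 × 0.946 = 453
60–79: 668 × 0.944 = 631
Net migration: 0–19 − 160 → 364; 20–39 − 120 → 307; 40–59 − 40 → 413; 60–79 − 160 → 471
Population now: 0–19=364, 20–39=307, 40–59=413, 60–79=471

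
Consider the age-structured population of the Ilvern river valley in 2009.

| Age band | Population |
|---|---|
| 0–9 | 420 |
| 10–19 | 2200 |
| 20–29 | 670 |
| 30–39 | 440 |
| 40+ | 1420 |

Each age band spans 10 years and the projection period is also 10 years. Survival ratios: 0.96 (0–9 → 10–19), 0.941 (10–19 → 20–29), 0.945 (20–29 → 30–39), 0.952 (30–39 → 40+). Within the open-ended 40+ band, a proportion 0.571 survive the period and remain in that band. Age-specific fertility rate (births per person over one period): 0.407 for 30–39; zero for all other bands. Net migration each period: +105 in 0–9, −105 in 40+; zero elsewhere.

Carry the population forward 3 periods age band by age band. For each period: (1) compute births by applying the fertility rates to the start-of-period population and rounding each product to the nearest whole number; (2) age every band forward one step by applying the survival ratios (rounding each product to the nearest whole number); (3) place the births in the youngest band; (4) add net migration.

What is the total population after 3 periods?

4272

— Period 1 —
Births: 440 × 0.407 = 179
10–19: 420 × 0.96 = 403
20–29: 2200 × 0.941 = 2070
30–39: 670 × 0.945 = 633
40+: 440 × 0.952 + 1420 × 0.571 = 419 + 811 = 1230
Net migration: 0–9 + 105 → 284; 40+ − 105 → 1125
Giving 284 / 403 / 2070 / 633 / 1125.
— Period 2 —
Births: 633 × 0.407 = 258
10–19: 284 × 0.96 = 273
20–29: 403 × 0.941 = 379
30–39: 2070 × 0.945 = 1956
40+: 633 × 0.952 + 1125 × 0.571 = 603 + 642 = 1245
Net migration: 0–9 + 105 → 363; 40+ − 105 → 1140
Giving 363 / 273 / 379 / 1956 / 1140.
— Period 3 —
Births: 1956 × 0.407 = 796
10–19: 363 × 0.96 = 348
20–29: 273 × 0.941 = 257
30–39: 379 × 0.945 = 358
40+: 1956 × 0.952 + 1140 × 0.571 = 1862 + 651 = 2513
Net migration: 0–9 + 105 → 901; 40+ − 105 → 2408
Giving 901 / 348 / 257 / 358 / 2408.
Total after period 3: 901 + 348 + 257 + 358 + 2408 = 4272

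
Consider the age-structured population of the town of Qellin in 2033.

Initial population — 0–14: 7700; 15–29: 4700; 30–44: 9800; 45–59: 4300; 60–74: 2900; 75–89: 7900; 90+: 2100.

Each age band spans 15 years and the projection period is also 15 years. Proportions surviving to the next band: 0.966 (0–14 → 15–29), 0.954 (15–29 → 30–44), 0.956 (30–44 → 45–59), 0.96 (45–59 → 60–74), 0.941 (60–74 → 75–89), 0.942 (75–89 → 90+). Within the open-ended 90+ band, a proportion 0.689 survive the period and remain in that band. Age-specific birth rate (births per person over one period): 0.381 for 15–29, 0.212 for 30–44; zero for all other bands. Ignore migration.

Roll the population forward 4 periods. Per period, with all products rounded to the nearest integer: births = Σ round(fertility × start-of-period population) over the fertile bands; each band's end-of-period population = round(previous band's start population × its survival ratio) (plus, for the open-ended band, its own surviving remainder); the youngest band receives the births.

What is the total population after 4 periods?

After projecting period 1:
Births: 4700 * 0.381 = 1791  |  9800 * 0.212 = 2078 ⇒ total 3869
15–29: 7700 * 0.966 = 7438
30–44: 4700 * 0.954 = 4484
45–59: 9800 * 0.956 = 9369
60–74: 4300 * 0.96 = 4128
75–89: 2900 * 0.941 = 2729
90+: 7900 * 0.942 + 2100 * 0.689 = 7442 + 1447 = 8889
→ [3869, 7438, 4484, 9369, 4128, 2729, 8889]
After projecting period 2:
Births: 7438 * 0.381 = 2834  |  4484 * 0.212 = 951 ⇒ total 3785
15–29: 3869 * 0.966 = 3737
30–44: 7438 * 0.954 = 7096
45–59: 4484 * 0.956 = 4287
60–74: 9369 * 0.96 = 8994
75–89: 4128 * 0.941 = 3884
90+: 2729 * 0.942 + 8889 * 0.689 = 2571 + 6125 = 8696
→ [3785, 3737, 7096, 4287, 8994, 3884, 8696]
After projecting period 3:
Births: 3737 * 0.381 = 1424  |  7096 * 0.212 = 1504 ⇒ total 2928
15–29: 3785 * 0.966 = 3656
30–44: 3737 * 0.954 = 3565
45–59: 7096 * 0.956 = 6784
60–74: 4287 * 0.96 = 4116
75–89: 8994 * 0.941 = 8463
90+: 3884 * 0.942 + 8696 * 0.689 = 3659 + 5992 = 9651
→ [2928, 3656, 3565, 6784, 4116, 8463, 9651]
After projecting period 4:
Births: 3656 * 0.381 = 1393  |  3565 * 0.212 = 756 ⇒ total 2149
15–29: 2928 * 0.966 = 2828
30–44: 3656 * 0.954 = 3488
45–59: 3565 * 0.956 = 3408
60–74: 6784 * 0.96 = 6513
75–89: 4116 * 0.941 = 3873
90+: 8463 * 0.942 + 9651 * 0.689 = 7972 + 6650 = 14622
→ [2149, 2828, 3488, 3408, 6513, 3873, 14622]
Total after period 4: 2149 + 2828 + 3488 + 3408 + 6513 + 3873 + 14622 = 36881

36881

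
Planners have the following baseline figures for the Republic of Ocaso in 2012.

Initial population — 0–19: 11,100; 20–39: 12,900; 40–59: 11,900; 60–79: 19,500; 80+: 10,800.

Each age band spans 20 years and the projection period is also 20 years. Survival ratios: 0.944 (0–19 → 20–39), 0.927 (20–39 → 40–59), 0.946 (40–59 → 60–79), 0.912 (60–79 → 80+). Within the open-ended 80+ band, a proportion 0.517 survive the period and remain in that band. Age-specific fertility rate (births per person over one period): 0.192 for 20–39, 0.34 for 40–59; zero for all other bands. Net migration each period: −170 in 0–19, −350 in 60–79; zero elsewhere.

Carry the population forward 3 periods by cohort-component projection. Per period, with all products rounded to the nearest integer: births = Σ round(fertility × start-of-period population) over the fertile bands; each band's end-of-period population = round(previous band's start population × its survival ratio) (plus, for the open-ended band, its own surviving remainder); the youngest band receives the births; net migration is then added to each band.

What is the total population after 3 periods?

45642

Period 1.
Births: 12900 * 0.192 = 2477, 11900 * 0.34 = 4046 ⇒ total 6523
20–39: 11100 * 0.944 = 10478
40–59: 12900 * 0.927 = 11958
60–79: 11900 * 0.946 = 11257
80+: 19500 * 0.912 + 10800 * 0.517 = 17784 + 5584 = 23368
Net migration: 0–19 − 170 → 6353; 60–79 − 350 → 10907
Giving 6353 / 10478 / 11958 / 10907 / 23368.
Period 2.
Births: 10478 * 0.192 = 2012, 11958 * 0.34 = 4066 ⇒ total 6078
20–39: 6353 * 0.944 = 5997
40–59: 10478 * 0.927 = 9713
60–79: 11958 * 0.946 = 11312
80+: 10907 * 0.912 + 23368 * 0.517 = 9947 + 12081 = 22028
Net migration: 0–19 − 170 → 5908; 60–79 − 350 → 10962
Giving 5908 / 5997 / 9713 / 10962 / 22028.
Period 3.
Births: 5997 * 0.192 = 1151, 9713 * 0.34 = 3302 ⇒ total 4453
20–39: 5908 * 0.944 = 5577
40–59: 5997 * 0.927 = 5559
60–79: 9713 * 0.946 = 9188
80+: 10962 * 0.912 + 22028 * 0.517 = 9997 + 11388 = 21385
Net migration: 0–19 − 170 → 4283; 60–79 − 350 → 8838
Giving 4283 / 5577 / 5559 / 8838 / 21385.
Total after period 3: 4283 + 5577 + 5559 + 8838 + 21385 = 45642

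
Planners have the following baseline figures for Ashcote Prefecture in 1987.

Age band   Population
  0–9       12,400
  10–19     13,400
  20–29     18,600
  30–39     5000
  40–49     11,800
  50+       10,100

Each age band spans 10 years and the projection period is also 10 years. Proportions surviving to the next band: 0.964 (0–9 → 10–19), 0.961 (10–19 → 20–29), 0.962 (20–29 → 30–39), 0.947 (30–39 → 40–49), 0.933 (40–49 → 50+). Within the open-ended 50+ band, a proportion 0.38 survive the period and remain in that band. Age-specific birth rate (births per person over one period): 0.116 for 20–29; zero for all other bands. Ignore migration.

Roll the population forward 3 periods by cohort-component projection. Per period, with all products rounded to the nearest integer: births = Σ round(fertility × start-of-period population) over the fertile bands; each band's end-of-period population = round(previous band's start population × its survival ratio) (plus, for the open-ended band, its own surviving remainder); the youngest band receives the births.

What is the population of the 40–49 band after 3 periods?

11731

(Groups numbered youngest = 1 to oldest = 6.)
Period 1:
Births: 18600 × 0.116 = 2158
Group 2: 12400 × 0.964 = 11954
Group 3: 13400 × 0.961 = 12877
Group 4: 18600 × 0.962 = 17893
Group 5: 5000 × 0.947 = 4735
Group 6: 11800 × 0.933 + 10100 × 0.38 = 11009 + 3838 = 14847
→ [2158, 11954, 12877, 17893, 4735, 14847]
Period 2:
Births: 12877 × 0.116 = 1494
Group 2: 2158 × 0.964 = 2080
Group 3: 11954 × 0.961 = 11488
Group 4: 12877 × 0.962 = 12388
Group 5: 17893 × 0.947 = 16945
Group 6: 4735 × 0.933 + 14847 × 0.38 = 4418 + 5642 = 10060
→ [1494, 2080, 11488, 12388, 16945, 10060]
Period 3:
Births: 11488 × 0.116 = 1333
Group 2: 1494 × 0.964 = 1440
Group 3: 2080 × 0.961 = 1999
Group 4: 11488 × 0.962 = 11051
Group 5: 12388 × 0.947 = 11731
Group 6: 16945 × 0.933 + 10060 × 0.38 = 15810 + 3823 = 19633
→ [1333, 1440, 1999, 11051, 11731, 19633]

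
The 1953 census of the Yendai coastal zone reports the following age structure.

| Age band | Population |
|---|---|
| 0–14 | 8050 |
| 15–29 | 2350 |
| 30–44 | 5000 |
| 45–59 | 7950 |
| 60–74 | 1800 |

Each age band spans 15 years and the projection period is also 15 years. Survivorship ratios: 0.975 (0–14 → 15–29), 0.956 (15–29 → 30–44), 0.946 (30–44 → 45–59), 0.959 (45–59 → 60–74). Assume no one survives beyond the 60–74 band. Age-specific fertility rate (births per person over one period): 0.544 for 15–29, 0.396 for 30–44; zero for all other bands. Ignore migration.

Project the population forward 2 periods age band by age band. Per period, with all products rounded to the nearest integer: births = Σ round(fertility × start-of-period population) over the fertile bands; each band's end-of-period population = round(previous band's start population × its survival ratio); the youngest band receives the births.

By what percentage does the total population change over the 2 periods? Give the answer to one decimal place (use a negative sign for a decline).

-10.5

— Period 1 —
Births: 2350 × 0.544 = 1278 ; 5000 × 0.396 = 1980 ⇒ total 3258
15–29: 8050 × 0.975 = 7849
30–44: 2350 × 0.956 = 2247
45–59: 5000 × 0.946 = 4730
60–74: 7950 × 0.959 = 7624
End of period: [3258, 7849, 2247, 4730, 7624]
— Period 2 —
Births: 7849 × 0.544 = 4270 ; 2247 × 0.396 = 890 ⇒ total 5160
15–29: 3258 × 0.975 = 3177
30–44: 7849 × 0.956 = 7504
45–59: 2247 × 0.946 = 2126
60–74: 4730 × 0.959 = 4536
End of period: [5160, 3177, 7504, 2126, 4536]
Total: 25150 → 22503; change = -2647; percentage change = -10.5%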